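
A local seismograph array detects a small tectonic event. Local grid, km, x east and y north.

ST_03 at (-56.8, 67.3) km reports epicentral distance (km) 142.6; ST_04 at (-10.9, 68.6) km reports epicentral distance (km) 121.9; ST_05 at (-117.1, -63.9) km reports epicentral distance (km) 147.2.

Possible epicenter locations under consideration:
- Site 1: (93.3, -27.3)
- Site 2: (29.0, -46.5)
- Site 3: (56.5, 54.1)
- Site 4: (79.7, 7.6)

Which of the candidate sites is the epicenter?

Site 2

For each candidate, compare |candidate − station| to the reported distance:
Site 1: residuals ST_03 34.8, ST_04 19.7, ST_05 66.4 → max 66.4 km
Site 2: residuals ST_03 0.1, ST_04 0.1, ST_05 0.1 → max 0.1 km
Site 3: residuals ST_03 28.5, ST_04 53.0, ST_05 62.7 → max 62.7 km
Site 4: residuals ST_03 6.4, ST_04 12.7, ST_05 62.2 → max 62.2 km
Only Site 2 has all residuals ≈ 0.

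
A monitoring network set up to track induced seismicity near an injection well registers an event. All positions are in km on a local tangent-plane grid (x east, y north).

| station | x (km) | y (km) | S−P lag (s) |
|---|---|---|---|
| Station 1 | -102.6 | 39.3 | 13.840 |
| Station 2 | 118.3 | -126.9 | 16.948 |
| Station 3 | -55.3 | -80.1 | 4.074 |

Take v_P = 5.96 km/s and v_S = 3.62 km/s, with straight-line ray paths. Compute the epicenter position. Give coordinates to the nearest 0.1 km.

Distance from S−P lag: d = Δt · v_P v_S / (v_P − v_S) = Δt · (5.96·3.62)/(5.96−3.62) ≈ 9.2202·Δt.
So d_Station 1 = 127.61, d_Station 2 = 156.26, d_Station 3 = 37.56 km.
Circle about each station: (x + 102.6)² + (y − 39.3)² = 127.61²; (x − 118.3)² + (y + 126.9)² = 156.26²; (x + 55.3)² + (y + 80.1)² = 37.56².
Subtracting the Station 1 equation from the Station 2 and Station 3 equations removes the quadratic terms:
441.8 x − 332.4 y = 9894.37
94.6 x − 238.8 y = 12276.41
Solving the 2×2 system: x ≈ -23.2, y ≈ -60.6 km.
Check against Station 1 (with the unrounded x, y): √((x + 102.6)²+(y − 39.3)²) = 127.61 ≈ 127.61 km. ✓

(-23.2, -60.6)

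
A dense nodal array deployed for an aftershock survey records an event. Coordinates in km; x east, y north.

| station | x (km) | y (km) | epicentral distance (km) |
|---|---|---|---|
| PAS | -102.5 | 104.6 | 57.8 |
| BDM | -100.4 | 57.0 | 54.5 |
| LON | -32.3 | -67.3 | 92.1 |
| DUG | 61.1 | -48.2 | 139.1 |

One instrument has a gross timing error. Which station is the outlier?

Solve using three stations at a time. Using BDM, LON, DUG (subtract circle equations pairwise → linear system) gives (x, y) ≈ (-59.8, 20.6).
Distances from that point to each station vs reported:
  PAS: calculated 94.2 vs reported 57.8 → residual 36.4 km
  BDM: calculated 54.5 vs reported 54.5 → residual 0.0 km
  LON: calculated 92.1 vs reported 92.1 → residual 0.0 km
  DUG: calculated 139.1 vs reported 139.1 → residual 0.0 km
BDM, LON, DUG are mutually consistent (residuals ≈ 0); PAS is off by 36.4 km.

PAS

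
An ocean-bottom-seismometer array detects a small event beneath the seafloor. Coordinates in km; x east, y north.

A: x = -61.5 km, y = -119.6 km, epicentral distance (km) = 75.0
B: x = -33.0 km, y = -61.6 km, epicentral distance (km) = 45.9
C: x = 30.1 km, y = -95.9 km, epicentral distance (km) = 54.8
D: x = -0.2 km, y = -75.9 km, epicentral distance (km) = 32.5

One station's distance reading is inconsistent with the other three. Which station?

A

Solve using three stations at a time. Using B, C, D (subtract circle equations pairwise → linear system) gives (x, y) ≈ (9.7, -45.2).
Distances from that point to each station vs reported:
  A: calculated 102.9 vs reported 75.0 → residual 27.9 km
  B: calculated 45.7 vs reported 45.9 → residual 0.2 km
  C: calculated 54.6 vs reported 54.8 → residual 0.2 km
  D: calculated 32.2 vs reported 32.5 → residual 0.3 km
B, C, D are mutually consistent (residuals ≈ 0); A is off by 27.9 km.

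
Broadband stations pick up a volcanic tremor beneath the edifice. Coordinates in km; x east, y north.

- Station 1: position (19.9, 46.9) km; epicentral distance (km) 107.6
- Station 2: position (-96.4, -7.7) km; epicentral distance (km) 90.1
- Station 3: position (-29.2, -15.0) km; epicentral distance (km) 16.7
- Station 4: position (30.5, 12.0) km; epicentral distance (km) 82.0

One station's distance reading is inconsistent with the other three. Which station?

Station 3

Solve using three stations at a time. Using Station 1, Station 2, Station 4 (subtract circle equations pairwise → linear system) gives (x, y) ≈ (-18.8, -53.5).
Distances from that point to each station vs reported:
  Station 1: calculated 107.6 vs reported 107.6 → residual 0.0 km
  Station 2: calculated 90.1 vs reported 90.1 → residual 0.0 km
  Station 3: calculated 39.8 vs reported 16.7 → residual 23.1 km
  Station 4: calculated 82.0 vs reported 82.0 → residual 0.0 km
Station 1, Station 2, Station 4 are mutually consistent (residuals ≈ 0); Station 3 is off by 23.1 km.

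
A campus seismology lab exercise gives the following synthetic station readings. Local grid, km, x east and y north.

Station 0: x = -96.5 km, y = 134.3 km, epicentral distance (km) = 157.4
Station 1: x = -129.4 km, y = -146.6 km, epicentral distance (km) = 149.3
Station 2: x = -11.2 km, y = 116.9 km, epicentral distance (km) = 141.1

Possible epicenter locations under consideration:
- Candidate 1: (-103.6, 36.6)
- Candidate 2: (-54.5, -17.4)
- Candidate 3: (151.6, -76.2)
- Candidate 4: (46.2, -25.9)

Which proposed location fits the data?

For each candidate, compare |candidate − station| to the reported distance:
Candidate 1: residuals Station 0 59.4, Station 1 35.7, Station 2 18.7 → max 59.4 km
Candidate 2: residuals Station 0 0.0, Station 1 0.0, Station 2 0.0 → max 0.0 km
Candidate 3: residuals Station 0 168.0, Station 1 140.4, Station 2 111.5 → max 168.0 km
Candidate 4: residuals Station 0 57.1, Station 1 63.8, Station 2 12.8 → max 63.8 km
Only Candidate 2 has all residuals ≈ 0.

Candidate 2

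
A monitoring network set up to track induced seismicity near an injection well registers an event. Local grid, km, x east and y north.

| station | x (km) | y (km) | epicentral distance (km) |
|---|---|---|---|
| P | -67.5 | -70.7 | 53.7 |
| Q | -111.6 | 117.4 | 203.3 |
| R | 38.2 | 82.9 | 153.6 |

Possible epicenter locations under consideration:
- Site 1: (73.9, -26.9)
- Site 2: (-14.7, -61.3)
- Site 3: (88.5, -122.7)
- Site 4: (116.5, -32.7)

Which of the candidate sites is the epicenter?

For each candidate, compare |candidate − station| to the reported distance:
Site 1: residuals P 94.3, Q 31.7, R 38.1 → max 94.3 km
Site 2: residuals P 0.1, Q 0.0, R 0.0 → max 0.1 km
Site 3: residuals P 110.7, Q 109.3, R 58.1 → max 110.7 km
Site 4: residuals P 134.2, Q 69.8, R 14.0 → max 134.2 km
Only Site 2 has all residuals ≈ 0.

Site 2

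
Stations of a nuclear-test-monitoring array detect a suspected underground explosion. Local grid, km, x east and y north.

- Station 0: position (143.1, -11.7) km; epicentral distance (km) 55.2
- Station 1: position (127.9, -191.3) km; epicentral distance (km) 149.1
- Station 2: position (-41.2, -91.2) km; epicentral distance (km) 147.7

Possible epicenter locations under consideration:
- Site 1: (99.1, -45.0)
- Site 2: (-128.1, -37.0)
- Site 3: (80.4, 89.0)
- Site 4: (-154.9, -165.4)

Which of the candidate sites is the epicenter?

Site 1

For each candidate, compare |candidate − station| to the reported distance:
Site 1: residuals Station 0 0.0, Station 1 0.0, Station 2 0.0 → max 0.0 km
Site 2: residuals Station 0 217.2, Station 1 149.8, Station 2 45.3 → max 217.2 km
Site 3: residuals Station 0 63.4, Station 1 135.2, Station 2 69.7 → max 135.2 km
Site 4: residuals Station 0 280.1, Station 1 134.9, Station 2 11.9 → max 280.1 km
Only Site 1 has all residuals ≈ 0.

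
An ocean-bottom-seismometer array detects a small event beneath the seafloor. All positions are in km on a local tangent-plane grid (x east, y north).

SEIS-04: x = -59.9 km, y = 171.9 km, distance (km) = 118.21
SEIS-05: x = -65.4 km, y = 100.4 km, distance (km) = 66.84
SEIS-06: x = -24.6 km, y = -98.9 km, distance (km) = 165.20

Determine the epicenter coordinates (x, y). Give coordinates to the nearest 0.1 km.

Circle about each station: (x + 59.9)² + (y − 171.9)² = 118.21²; (x + 65.4)² + (y − 100.4)² = 66.84²; (x + 24.6)² + (y + 98.9)² = 165.20².
Subtracting pairs of circle equations eliminates x²+y² and gives linear equations (the radical axes):
-11.0 x − 143.0 y = -9274.28
70.6 x − 541.6 y = -36068.69
Solving the 2×2 system: x ≈ -8.4, y ≈ 65.5 km.

x ≈ -8.4 km, y ≈ 65.5 km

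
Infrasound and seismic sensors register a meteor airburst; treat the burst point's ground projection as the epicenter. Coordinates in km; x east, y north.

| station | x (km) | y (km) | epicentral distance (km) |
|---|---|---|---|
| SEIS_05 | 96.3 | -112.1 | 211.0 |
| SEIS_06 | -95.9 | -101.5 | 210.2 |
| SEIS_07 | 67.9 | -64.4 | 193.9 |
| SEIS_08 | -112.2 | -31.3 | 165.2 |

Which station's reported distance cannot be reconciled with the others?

Solve using three stations at a time. Using SEIS_05, SEIS_06, SEIS_08 (subtract circle equations pairwise → linear system) gives (x, y) ≈ (9.6, 80.3).
Distances from that point to each station vs reported:
  SEIS_05: calculated 211.0 vs reported 211.0 → residual 0.0 km
  SEIS_06: calculated 210.2 vs reported 210.2 → residual 0.0 km
  SEIS_07: calculated 156.0 vs reported 193.9 → residual 37.9 km
  SEIS_08: calculated 165.2 vs reported 165.2 → residual 0.0 km
SEIS_05, SEIS_06, SEIS_08 are mutually consistent (residuals ≈ 0); SEIS_07 is off by 37.9 km.

SEIS_07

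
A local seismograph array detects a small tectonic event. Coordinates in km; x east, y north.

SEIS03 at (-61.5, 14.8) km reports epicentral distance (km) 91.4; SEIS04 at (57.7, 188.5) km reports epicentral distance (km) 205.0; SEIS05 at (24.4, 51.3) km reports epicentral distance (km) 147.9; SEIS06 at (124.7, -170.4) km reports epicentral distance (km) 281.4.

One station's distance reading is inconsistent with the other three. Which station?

Solve using three stations at a time. Using SEIS03, SEIS04, SEIS05 (subtract circle equations pairwise → linear system) gives (x, y) ≈ (-119.5, 85.4).
Distances from that point to each station vs reported:
  SEIS03: calculated 91.4 vs reported 91.4 → residual 0.0 km
  SEIS04: calculated 205.0 vs reported 205.0 → residual 0.0 km
  SEIS05: calculated 147.9 vs reported 147.9 → residual 0.0 km
  SEIS06: calculated 353.7 vs reported 281.4 → residual 72.3 km
SEIS03, SEIS04, SEIS05 are mutually consistent (residuals ≈ 0); SEIS06 is off by 72.3 km.

SEIS06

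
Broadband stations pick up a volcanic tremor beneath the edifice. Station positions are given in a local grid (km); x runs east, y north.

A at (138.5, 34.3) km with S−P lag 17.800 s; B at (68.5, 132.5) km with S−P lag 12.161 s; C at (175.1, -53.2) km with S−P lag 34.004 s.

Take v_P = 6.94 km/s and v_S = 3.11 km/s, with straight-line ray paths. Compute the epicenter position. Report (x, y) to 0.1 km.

Distance from S−P lag: d = Δt · v_P v_S / (v_P − v_S) = Δt · (6.94·3.11)/(6.94−3.11) ≈ 5.6354·Δt.
So d_A = 100.31, d_B = 68.53, d_C = 191.62 km.
Circle about each station: (x − 138.5)² + (y − 34.3)² = 100.31²; (x − 68.5)² + (y − 132.5)² = 68.53²; (x − 175.1)² + (y + 53.2)² = 191.62².
Subtracting the A equation from the B and C equations removes the quadratic terms:
-140.0 x + 196.4 y = 7255.50
73.2 x − 175.0 y = -13524.62
Solving the 2×2 system: x ≈ 137.0, y ≈ 134.6 km.

(137.0, 134.6)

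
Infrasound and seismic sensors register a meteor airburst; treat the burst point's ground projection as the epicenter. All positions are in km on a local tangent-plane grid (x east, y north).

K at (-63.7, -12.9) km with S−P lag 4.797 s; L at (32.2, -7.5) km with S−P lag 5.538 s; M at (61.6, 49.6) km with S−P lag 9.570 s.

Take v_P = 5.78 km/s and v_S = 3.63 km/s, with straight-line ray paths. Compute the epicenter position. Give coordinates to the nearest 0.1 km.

Distance from S−P lag: d = Δt · v_P v_S / (v_P − v_S) = Δt · (5.78·3.63)/(5.78−3.63) ≈ 9.7588·Δt.
So d_K = 46.81, d_L = 54.04, d_M = 93.39 km.
Circle about each station: (x + 63.7)² + (y + 12.9)² = 46.81²; (x − 32.2)² + (y + 7.5)² = 54.04²; (x − 61.6)² + (y − 49.6)² = 93.39².
Subtracting pairs of circle equations eliminates x²+y² and gives linear equations (the radical axes):
191.8 x + 10.8 y = -3860.16
250.6 x + 125.0 y = -4499.90
Solving the 2×2 system: x ≈ -20.4, y ≈ 4.9 km.
Check against K (with the unrounded x, y): √((x + 63.7)²+(y + 12.9)²) = 46.82 ≈ 46.81 km. ✓

(-20.4, 4.9)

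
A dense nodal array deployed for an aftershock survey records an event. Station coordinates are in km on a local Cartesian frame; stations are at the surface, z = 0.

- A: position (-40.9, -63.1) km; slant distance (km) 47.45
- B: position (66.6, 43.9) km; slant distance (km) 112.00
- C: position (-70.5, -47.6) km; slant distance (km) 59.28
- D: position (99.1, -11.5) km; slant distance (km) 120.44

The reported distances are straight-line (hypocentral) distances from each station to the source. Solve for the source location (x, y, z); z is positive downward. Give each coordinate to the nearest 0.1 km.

x ≈ -18.9 km, y ≈ -25.8 km, depth ≈ 19.4 km

Each station gives a sphere (x−x_i)² + (y−y_i)² + z² = d_i² (stations at z=0).
Subtracting the A sphere from B and C: z² cancels, leaving linear equations in x and y:
215.0 x + 214.0 y = -9584.15
-59.2 x + 31.0 y = 318.97
Solving: x ≈ -18.898, y ≈ -25.799 km (keep extra digits for the depth step; rounded: -18.9, -25.8).
Then from the A sphere: z² = 47.45² − (x + 40.9)² − (y + 63.1)² with x = -18.898, y = -25.799, so z ≈ 19.392 ≈ 19.4 km.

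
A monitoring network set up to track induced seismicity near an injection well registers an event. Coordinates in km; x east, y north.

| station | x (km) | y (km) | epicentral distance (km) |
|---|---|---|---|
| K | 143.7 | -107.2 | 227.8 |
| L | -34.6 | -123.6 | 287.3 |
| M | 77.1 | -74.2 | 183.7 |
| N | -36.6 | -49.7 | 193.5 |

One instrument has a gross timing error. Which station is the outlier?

L

Solve using three stations at a time. Using K, M, N (subtract circle equations pairwise → linear system) gives (x, y) ≈ (73.5, 109.8).
Distances from that point to each station vs reported:
  K: calculated 228.1 vs reported 227.8 → residual 0.3 km
  L: calculated 257.3 vs reported 287.3 → residual 30.0 km
  M: calculated 184.1 vs reported 183.7 → residual 0.4 km
  N: calculated 193.8 vs reported 193.5 → residual 0.3 km
K, M, N are mutually consistent (residuals ≈ 0); L is off by 30.0 km.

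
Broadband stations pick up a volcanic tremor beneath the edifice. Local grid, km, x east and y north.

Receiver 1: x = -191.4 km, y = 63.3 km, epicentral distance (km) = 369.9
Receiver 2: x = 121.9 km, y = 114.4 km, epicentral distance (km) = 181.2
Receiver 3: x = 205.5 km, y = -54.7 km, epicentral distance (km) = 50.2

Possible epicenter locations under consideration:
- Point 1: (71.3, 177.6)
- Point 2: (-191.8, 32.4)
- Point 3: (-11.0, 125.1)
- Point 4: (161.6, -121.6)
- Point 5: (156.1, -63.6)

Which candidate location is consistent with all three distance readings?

Point 5

For each candidate, compare |candidate − station| to the reported distance:
Point 1: residuals Receiver 1 83.4, Receiver 2 100.2, Receiver 3 218.1 → max 218.1 km
Point 2: residuals Receiver 1 339.0, Receiver 2 143.0, Receiver 3 356.5 → max 356.5 km
Point 3: residuals Receiver 1 179.2, Receiver 2 47.9, Receiver 3 231.2 → max 231.2 km
Point 4: residuals Receiver 1 28.6, Receiver 2 58.1, Receiver 3 29.8 → max 58.1 km
Point 5: residuals Receiver 1 0.0, Receiver 2 0.1, Receiver 3 0.0 → max 0.1 km
Only Point 5 has all residuals ≈ 0.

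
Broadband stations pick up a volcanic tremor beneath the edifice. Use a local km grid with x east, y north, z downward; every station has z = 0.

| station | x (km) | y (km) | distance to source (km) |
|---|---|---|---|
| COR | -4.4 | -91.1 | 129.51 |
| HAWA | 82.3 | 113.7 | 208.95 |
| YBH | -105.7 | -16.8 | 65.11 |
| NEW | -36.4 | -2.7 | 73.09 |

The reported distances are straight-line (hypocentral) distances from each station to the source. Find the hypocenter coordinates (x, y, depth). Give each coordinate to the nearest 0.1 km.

Each station gives a sphere (x−x_i)² + (y−y_i)² + z² = d_i² (stations at z=0).
Subtracting the COR sphere from HAWA and YBH: z² cancels, leaving linear equations in x and y:
173.4 x + 409.6 y = -15504.85
-202.6 x + 148.6 y = 15669.69
Solving: x ≈ -80.204, y ≈ -3.900 km (keep extra digits for the depth step; rounded: -80.2, -3.9).
Then from the COR sphere: z² = 129.51² − (x + 4.4)² − (y + 91.1)² with x = -80.204, y = -3.900, so z ≈ 58.504 ≈ 58.5 km.

x ≈ -80.2 km, y ≈ -3.9 km, depth ≈ 58.5 km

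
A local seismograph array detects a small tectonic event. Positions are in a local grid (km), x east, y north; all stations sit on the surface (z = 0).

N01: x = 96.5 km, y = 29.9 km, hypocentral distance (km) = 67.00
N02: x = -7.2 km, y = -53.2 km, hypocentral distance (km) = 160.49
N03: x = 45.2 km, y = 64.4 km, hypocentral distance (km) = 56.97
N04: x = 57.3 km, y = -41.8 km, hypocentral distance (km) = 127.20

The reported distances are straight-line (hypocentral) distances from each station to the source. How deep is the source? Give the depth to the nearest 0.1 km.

Each station gives a sphere (x−x_i)² + (y−y_i)² + z² = d_i² (stations at z=0).
Subtracting the N01 sphere from N02 and N03: z² cancels, leaving linear equations in x and y:
-207.4 x − 166.2 y = -28592.22
-102.6 x + 69.0 y = -2772.44
Solving: x ≈ 77.597, y ≈ 75.203 km (keep extra digits for the depth step; rounded: 77.6, 75.2).
Then from the N01 sphere: z² = 67.00² − (x − 96.5)² − (y − 29.9)² with x = 77.597, y = 75.203, so z ≈ 45.600 ≈ 45.6 km.

depth ≈ 45.6 km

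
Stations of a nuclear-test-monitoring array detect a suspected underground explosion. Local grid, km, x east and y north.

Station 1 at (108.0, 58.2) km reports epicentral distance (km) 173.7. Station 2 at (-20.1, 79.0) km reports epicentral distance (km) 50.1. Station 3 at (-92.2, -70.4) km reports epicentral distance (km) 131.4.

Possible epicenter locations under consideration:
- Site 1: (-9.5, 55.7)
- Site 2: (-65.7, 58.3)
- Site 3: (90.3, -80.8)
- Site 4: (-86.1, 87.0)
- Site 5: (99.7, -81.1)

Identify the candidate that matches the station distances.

Site 2

For each candidate, compare |candidate − station| to the reported distance:
Site 1: residuals Station 1 56.2, Station 2 24.5, Station 3 19.4 → max 56.2 km
Site 2: residuals Station 1 0.0, Station 2 0.0, Station 3 0.0 → max 0.0 km
Site 3: residuals Station 1 33.6, Station 2 144.1, Station 3 51.4 → max 144.1 km
Site 4: residuals Station 1 22.5, Station 2 16.4, Station 3 26.1 → max 26.1 km
Site 5: residuals Station 1 34.2, Station 2 149.9, Station 3 60.8 → max 149.9 km
Only Site 2 has all residuals ≈ 0.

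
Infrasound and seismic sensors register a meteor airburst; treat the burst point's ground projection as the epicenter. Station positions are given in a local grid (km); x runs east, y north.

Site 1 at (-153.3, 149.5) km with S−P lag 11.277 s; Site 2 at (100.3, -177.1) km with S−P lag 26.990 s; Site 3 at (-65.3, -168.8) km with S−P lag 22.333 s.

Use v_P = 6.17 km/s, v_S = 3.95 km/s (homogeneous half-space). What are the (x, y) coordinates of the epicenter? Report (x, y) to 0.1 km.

-53.6 km east, 76.1 km north

Distance from S−P lag: d = Δt · v_P v_S / (v_P − v_S) = Δt · (6.17·3.95)/(6.17−3.95) ≈ 10.9782·Δt.
So d_Site 1 = 123.80, d_Site 2 = 296.30, d_Site 3 = 245.18 km.
Circle about each station: (x + 153.3)² + (y − 149.5)² = 123.80²; (x − 100.3)² + (y + 177.1)² = 296.30²; (x + 65.3)² + (y + 168.8)² = 245.18².
Subtracting the Site 1 equation from the Site 2 and Site 3 equations removes the quadratic terms:
507.2 x − 653.2 y = -76893.89
176.0 x − 636.6 y = -57880.40
Solving the 2×2 system: x ≈ -53.6, y ≈ 76.1 km.
Check against Site 1 (with the unrounded x, y): √((x + 153.3)²+(y − 149.5)²) = 123.81 ≈ 123.80 km. ✓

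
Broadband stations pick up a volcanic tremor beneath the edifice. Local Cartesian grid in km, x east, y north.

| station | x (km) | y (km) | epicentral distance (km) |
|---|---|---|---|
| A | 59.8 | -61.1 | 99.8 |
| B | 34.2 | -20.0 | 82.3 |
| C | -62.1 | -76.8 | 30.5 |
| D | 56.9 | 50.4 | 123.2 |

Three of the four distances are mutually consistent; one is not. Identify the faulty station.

Solve using three stations at a time. Using A, B, C (subtract circle equations pairwise → linear system) gives (x, y) ≈ (-39.9, -55.9).
Distances from that point to each station vs reported:
  A: calculated 99.8 vs reported 99.8 → residual 0.0 km
  B: calculated 82.3 vs reported 82.3 → residual 0.0 km
  C: calculated 30.5 vs reported 30.5 → residual 0.0 km
  D: calculated 143.7 vs reported 123.2 → residual 20.5 km
A, B, C are mutually consistent (residuals ≈ 0); D is off by 20.5 km.

D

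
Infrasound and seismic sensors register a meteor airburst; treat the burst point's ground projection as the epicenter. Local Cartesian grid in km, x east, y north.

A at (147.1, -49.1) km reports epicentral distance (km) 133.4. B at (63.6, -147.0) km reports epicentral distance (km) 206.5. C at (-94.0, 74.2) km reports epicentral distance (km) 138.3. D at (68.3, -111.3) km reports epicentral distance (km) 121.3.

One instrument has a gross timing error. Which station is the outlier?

B

Solve using three stations at a time. Using A, C, D (subtract circle equations pairwise → linear system) gives (x, y) ≈ (23.7, 1.5).
Distances from that point to each station vs reported:
  A: calculated 133.4 vs reported 133.4 → residual 0.0 km
  B: calculated 153.8 vs reported 206.5 → residual 52.7 km
  C: calculated 138.3 vs reported 138.3 → residual 0.0 km
  D: calculated 121.3 vs reported 121.3 → residual 0.0 km
A, C, D are mutually consistent (residuals ≈ 0); B is off by 52.7 km.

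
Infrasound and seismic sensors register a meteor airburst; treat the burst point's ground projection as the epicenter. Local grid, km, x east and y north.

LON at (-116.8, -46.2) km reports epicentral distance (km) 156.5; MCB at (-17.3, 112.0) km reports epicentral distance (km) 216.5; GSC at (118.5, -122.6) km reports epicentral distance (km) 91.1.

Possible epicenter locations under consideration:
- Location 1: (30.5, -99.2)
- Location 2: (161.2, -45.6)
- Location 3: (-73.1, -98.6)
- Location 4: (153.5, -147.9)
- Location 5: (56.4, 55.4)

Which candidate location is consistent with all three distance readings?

For each candidate, compare |candidate − station| to the reported distance:
Location 1: residuals LON 0.0, MCB 0.0, GSC 0.0 → max 0.0 km
Location 2: residuals LON 121.5, MCB 21.6, GSC 3.1 → max 121.5 km
Location 3: residuals LON 88.3, MCB 1.4, GSC 102.0 → max 102.0 km
Location 4: residuals LON 132.3, MCB 94.5, GSC 47.9 → max 132.3 km
Location 5: residuals LON 44.3, MCB 123.6, GSC 97.4 → max 123.6 km
Only Location 1 has all residuals ≈ 0.

Location 1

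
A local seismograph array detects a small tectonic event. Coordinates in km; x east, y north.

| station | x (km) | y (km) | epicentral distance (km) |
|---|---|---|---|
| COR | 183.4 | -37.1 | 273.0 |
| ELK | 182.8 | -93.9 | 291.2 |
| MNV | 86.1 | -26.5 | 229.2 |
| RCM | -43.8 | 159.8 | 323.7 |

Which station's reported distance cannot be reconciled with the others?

COR

Solve using three stations at a time. Using ELK, MNV, RCM (subtract circle equations pairwise → linear system) gives (x, y) ≈ (-101.1, -158.8).
Distances from that point to each station vs reported:
  COR: calculated 309.5 vs reported 273.0 → residual 36.5 km
  ELK: calculated 291.3 vs reported 291.2 → residual 0.1 km
  MNV: calculated 229.3 vs reported 229.2 → residual 0.1 km
  RCM: calculated 323.8 vs reported 323.7 → residual 0.1 km
ELK, MNV, RCM are mutually consistent (residuals ≈ 0); COR is off by 36.5 km.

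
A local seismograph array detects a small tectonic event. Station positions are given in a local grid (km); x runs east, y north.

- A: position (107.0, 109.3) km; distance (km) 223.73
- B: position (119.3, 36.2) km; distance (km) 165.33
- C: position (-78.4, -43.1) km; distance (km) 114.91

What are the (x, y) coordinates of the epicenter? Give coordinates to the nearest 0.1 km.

22.6 km east, -97.9 km north

Circle about each station: (x − 107.0)² + (y − 109.3)² = 223.73²; (x − 119.3)² + (y − 36.2)² = 165.33²; (x + 78.4)² + (y + 43.1)² = 114.91².
Subtracting pairs of circle equations eliminates x²+y² and gives linear equations (the radical axes):
24.6 x − 146.2 y = 14868.54
-370.8 x − 304.8 y = 21459.48
Solving the 2×2 system: x ≈ 22.6, y ≈ -97.9 km.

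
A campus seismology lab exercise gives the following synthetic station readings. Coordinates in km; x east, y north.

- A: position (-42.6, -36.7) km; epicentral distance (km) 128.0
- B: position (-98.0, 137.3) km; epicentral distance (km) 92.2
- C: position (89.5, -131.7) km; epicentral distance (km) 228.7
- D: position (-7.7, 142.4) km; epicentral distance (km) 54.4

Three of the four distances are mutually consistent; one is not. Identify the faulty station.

C

Solve using three stations at a time. Using A, B, D (subtract circle equations pairwise → linear system) gives (x, y) ≈ (-19.3, 89.2).
Distances from that point to each station vs reported:
  A: calculated 128.0 vs reported 128.0 → residual 0.0 km
  B: calculated 92.2 vs reported 92.2 → residual 0.0 km
  C: calculated 246.2 vs reported 228.7 → residual 17.5 km
  D: calculated 54.5 vs reported 54.4 → residual 0.1 km
A, B, D are mutually consistent (residuals ≈ 0); C is off by 17.5 km.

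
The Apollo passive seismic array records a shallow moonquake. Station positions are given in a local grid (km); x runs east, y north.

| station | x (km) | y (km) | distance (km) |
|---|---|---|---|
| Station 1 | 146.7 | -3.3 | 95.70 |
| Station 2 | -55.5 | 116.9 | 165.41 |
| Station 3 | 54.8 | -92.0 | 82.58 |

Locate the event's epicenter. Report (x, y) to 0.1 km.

(51.2, -9.5)

Circle about each station: (x − 146.7)² + (y + 3.3)² = 95.70²; (x + 55.5)² + (y − 116.9)² = 165.41²; (x − 54.8)² + (y + 92.0)² = 82.58².
Subtracting the Station 1 equation from the Station 2 and Station 3 equations removes the quadratic terms:
-404.4 x + 240.4 y = -22987.90
-183.8 x − 177.4 y = -7725.71
Solving the 2×2 system: x ≈ 51.2, y ≈ -9.5 km.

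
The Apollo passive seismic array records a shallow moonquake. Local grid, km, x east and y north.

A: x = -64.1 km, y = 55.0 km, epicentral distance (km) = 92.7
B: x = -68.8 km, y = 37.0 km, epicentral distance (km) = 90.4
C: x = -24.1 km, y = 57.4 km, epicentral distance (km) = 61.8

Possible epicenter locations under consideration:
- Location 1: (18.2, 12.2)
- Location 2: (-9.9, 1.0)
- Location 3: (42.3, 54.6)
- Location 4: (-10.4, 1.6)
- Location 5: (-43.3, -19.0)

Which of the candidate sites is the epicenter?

Location 1

For each candidate, compare |candidate − station| to the reported distance:
Location 1: residuals A 0.1, B 0.1, C 0.1 → max 0.1 km
Location 2: residuals A 16.2, B 21.4, C 3.6 → max 21.4 km
Location 3: residuals A 13.7, B 22.1, C 4.7 → max 22.1 km
Location 4: residuals A 17.0, B 22.1, C 4.3 → max 22.1 km
Location 5: residuals A 15.8, B 28.9, C 17.0 → max 28.9 km
Only Location 1 has all residuals ≈ 0.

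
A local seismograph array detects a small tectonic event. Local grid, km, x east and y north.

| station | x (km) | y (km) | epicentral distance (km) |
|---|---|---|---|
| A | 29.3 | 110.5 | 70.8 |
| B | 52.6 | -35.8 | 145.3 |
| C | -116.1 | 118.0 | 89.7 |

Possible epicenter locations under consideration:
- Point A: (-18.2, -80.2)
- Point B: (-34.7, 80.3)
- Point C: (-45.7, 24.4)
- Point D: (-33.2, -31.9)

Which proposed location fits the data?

For each candidate, compare |candidate − station| to the reported distance:
Point A: residuals A 125.7, B 61.7, C 131.4 → max 131.4 km
Point B: residuals A 0.0, B 0.0, C 0.0 → max 0.0 km
Point C: residuals A 43.4, B 30.0, C 27.4 → max 43.4 km
Point D: residuals A 84.7, B 59.4, C 81.6 → max 84.7 km
Only Point B has all residuals ≈ 0.

Point B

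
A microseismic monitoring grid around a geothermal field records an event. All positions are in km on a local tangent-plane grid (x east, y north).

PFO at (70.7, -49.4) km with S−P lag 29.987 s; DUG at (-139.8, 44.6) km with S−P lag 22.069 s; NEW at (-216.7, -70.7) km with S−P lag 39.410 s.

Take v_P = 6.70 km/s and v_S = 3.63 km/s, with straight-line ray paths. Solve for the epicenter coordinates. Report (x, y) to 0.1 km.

-18.7 km east, 170.7 km north

Distance from S−P lag: d = Δt · v_P v_S / (v_P − v_S) = Δt · (6.70·3.63)/(6.70−3.63) ≈ 7.9221·Δt.
So d_PFO = 237.56, d_DUG = 174.83, d_NEW = 312.21 km.
Circle about each station: (x − 70.7)² + (y + 49.4)² = 237.56²; (x + 139.8)² + (y − 44.6)² = 174.83²; (x + 216.7)² + (y + 70.7)² = 312.21².
Subtracting pairs of circle equations eliminates x²+y² and gives linear equations (the radical axes):
-421.0 x + 188.0 y = 39963.57
-574.8 x − 42.6 y = 3478.20
Solving the 2×2 system: x ≈ -18.7, y ≈ 170.7 km.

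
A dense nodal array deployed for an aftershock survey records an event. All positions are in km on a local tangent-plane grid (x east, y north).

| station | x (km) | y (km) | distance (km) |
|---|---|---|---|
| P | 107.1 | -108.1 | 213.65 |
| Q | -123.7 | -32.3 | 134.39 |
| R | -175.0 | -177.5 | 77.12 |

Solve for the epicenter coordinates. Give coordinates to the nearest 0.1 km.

Circle about each station: (x − 107.1)² + (y + 108.1)² = 213.65²; (x + 123.7)² + (y + 32.3)² = 134.39²; (x + 175.0)² + (y + 177.5)² = 77.12².
Subtracting pairs of circle equations eliminates x²+y² and gives linear equations (the radical axes):
-461.6 x + 151.6 y = 20774.61
-564.2 x − 138.8 y = 78674.06
Solving the 2×2 system: x ≈ -99.0, y ≈ -164.4 km.

-99.0 km east, -164.4 km north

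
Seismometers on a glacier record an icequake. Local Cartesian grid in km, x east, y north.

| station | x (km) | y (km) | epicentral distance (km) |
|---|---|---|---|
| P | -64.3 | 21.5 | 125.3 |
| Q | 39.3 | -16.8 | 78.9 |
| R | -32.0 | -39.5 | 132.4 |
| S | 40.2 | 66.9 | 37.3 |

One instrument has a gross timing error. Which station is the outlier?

Solve using three stations at a time. Using P, Q, R (subtract circle equations pairwise → linear system) gives (x, y) ≈ (54.7, 60.5).
Distances from that point to each station vs reported:
  P: calculated 125.2 vs reported 125.3 → residual 0.1 km
  Q: calculated 78.8 vs reported 78.9 → residual 0.1 km
  R: calculated 132.3 vs reported 132.4 → residual 0.1 km
  S: calculated 15.9 vs reported 37.3 → residual 21.4 km
P, Q, R are mutually consistent (residuals ≈ 0); S is off by 21.4 km.

S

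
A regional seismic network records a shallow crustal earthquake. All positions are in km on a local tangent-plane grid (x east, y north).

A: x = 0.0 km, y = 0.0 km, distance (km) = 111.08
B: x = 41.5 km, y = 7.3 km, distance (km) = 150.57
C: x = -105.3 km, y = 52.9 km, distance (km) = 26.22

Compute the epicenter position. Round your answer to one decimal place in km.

(-107.8, 26.8)

Circle about each station: x² + y² = 111.08²; (x − 41.5)² + (y − 7.3)² = 150.57²; (x + 105.3)² + (y − 52.9)² = 26.22².
Subtracting pairs of circle equations eliminates x²+y² and gives linear equations (the radical axes):
83.0 x + 14.6 y = -8557.02
-210.6 x + 105.8 y = 25537.78
Solving the 2×2 system: x ≈ -107.8, y ≈ 26.8 km.
Check against A (with the unrounded x, y): √(x²+y²) = 111.08 ≈ 111.08 km. ✓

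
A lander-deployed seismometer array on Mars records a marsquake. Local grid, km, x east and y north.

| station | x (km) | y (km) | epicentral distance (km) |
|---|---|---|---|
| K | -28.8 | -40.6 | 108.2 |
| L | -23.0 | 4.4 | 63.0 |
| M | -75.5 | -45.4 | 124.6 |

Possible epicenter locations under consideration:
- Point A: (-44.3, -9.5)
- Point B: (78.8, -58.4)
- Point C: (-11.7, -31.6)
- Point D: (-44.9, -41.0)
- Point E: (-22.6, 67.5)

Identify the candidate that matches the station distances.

Point E

For each candidate, compare |candidate − station| to the reported distance:
Point A: residuals K 73.5, L 37.6, M 77.0 → max 77.0 km
Point B: residuals K 0.9, L 56.6, M 30.2 → max 56.6 km
Point C: residuals K 88.9, L 25.3, M 59.3 → max 88.9 km
Point D: residuals K 92.1, L 12.6, M 93.7 → max 93.7 km
Point E: residuals K 0.1, L 0.1, M 0.1 → max 0.1 km
Only Point E has all residuals ≈ 0.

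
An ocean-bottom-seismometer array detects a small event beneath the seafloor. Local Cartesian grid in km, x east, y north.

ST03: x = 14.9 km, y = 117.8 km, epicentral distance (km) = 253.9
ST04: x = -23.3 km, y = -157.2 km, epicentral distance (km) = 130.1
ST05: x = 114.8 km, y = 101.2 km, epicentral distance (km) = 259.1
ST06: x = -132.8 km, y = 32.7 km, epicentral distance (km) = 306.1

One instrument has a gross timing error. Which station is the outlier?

ST03

Solve using three stations at a time. Using ST04, ST05, ST06 (subtract circle equations pairwise → linear system) gives (x, y) ≈ (106.8, -157.8).
Distances from that point to each station vs reported:
  ST03: calculated 290.5 vs reported 253.9 → residual 36.6 km
  ST04: calculated 130.1 vs reported 130.1 → residual 0.0 km
  ST05: calculated 259.1 vs reported 259.1 → residual 0.0 km
  ST06: calculated 306.1 vs reported 306.1 → residual 0.0 km
ST04, ST05, ST06 are mutually consistent (residuals ≈ 0); ST03 is off by 36.6 km.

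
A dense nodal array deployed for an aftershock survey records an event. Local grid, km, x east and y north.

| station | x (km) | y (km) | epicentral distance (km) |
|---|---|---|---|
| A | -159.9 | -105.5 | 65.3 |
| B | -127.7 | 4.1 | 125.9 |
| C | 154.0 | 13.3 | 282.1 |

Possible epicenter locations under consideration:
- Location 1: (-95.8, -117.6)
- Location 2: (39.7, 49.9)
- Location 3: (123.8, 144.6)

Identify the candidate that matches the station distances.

For each candidate, compare |candidate − station| to the reported distance:
Location 1: residuals A 0.1, B 0.1, C 0.1 → max 0.1 km
Location 2: residuals A 187.7, B 47.7, C 162.1 → max 187.7 km
Location 3: residuals A 312.9, B 162.2, C 147.4 → max 312.9 km
Only Location 1 has all residuals ≈ 0.

Location 1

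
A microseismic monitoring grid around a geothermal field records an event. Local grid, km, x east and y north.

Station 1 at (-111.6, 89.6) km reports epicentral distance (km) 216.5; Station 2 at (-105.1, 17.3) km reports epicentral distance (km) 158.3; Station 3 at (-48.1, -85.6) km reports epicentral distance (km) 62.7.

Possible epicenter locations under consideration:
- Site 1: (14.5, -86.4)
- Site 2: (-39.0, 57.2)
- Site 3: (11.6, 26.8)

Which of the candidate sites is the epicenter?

For each candidate, compare |candidate − station| to the reported distance:
Site 1: residuals Station 1 0.0, Station 2 0.0, Station 3 0.1 → max 0.1 km
Site 2: residuals Station 1 137.0, Station 2 81.1, Station 3 80.4 → max 137.0 km
Site 3: residuals Station 1 78.2, Station 2 41.2, Station 3 64.6 → max 78.2 km
Only Site 1 has all residuals ≈ 0.

Site 1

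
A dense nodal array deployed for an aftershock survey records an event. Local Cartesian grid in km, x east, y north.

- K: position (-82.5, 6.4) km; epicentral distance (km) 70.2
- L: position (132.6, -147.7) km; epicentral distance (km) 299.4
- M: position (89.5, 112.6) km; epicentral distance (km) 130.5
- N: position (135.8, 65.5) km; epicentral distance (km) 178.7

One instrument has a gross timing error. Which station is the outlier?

Solve using three stations at a time. Using L, M, N (subtract circle equations pairwise → linear system) gives (x, y) ≈ (-40.4, 96.9).
Distances from that point to each station vs reported:
  K: calculated 99.8 vs reported 70.2 → residual 29.6 km
  L: calculated 299.5 vs reported 299.4 → residual 0.1 km
  M: calculated 130.8 vs reported 130.5 → residual 0.3 km
  N: calculated 178.9 vs reported 178.7 → residual 0.2 km
L, M, N are mutually consistent (residuals ≈ 0); K is off by 29.6 km.

K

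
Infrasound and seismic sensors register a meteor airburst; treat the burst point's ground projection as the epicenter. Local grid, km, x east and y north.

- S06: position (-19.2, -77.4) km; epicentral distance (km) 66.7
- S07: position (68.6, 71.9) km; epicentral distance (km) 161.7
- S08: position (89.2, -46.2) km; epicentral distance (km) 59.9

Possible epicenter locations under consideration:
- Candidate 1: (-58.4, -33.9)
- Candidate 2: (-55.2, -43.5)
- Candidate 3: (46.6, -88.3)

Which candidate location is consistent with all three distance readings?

For each candidate, compare |candidate − station| to the reported distance:
Candidate 1: residuals S06 8.1, S07 3.6, S08 88.2 → max 88.2 km
Candidate 2: residuals S06 17.3, S07 7.5, S08 84.5 → max 84.5 km
Candidate 3: residuals S06 0.0, S07 0.0, S08 0.0 → max 0.0 km
Only Candidate 3 has all residuals ≈ 0.

Candidate 3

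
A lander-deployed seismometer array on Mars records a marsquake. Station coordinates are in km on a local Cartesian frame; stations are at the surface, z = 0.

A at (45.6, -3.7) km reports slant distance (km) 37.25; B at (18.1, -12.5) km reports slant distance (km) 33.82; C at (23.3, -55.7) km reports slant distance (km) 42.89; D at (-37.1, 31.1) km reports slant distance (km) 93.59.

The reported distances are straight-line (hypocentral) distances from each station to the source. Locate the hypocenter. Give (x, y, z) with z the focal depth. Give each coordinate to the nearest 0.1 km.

Each station gives a sphere (x−x_i)² + (y−y_i)² + z² = d_i² (stations at z=0).
Subtracting the A sphere from B and C: z² cancels, leaving linear equations in x and y:
-55.0 x − 17.6 y = -1365.42
-44.6 x − 104.0 y = 1100.34
Solving: x ≈ 32.699, y ≈ -24.603 km (keep extra digits for the depth step; rounded: 32.7, -24.6).
Then from the A sphere: z² = 37.25² − (x − 45.6)² − (y + 3.7)² with x = 32.699, y = -24.603, so z ≈ 28.003 ≈ 28.0 km.
Check against D (with the unrounded solution): distance 93.59 ≈ 93.59 km. ✓

(32.7, -24.6, 28.0)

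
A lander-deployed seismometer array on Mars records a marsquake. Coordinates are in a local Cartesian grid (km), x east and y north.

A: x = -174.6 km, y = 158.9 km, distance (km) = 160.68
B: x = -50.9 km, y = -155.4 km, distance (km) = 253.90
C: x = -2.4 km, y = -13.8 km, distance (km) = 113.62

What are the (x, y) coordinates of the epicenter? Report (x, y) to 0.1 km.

x ≈ -26.2 km, y ≈ 97.3 km

Circle about each station: (x + 174.6)² + (y − 158.9)² = 160.68²; (x + 50.9)² + (y + 155.4)² = 253.90²; (x + 2.4)² + (y + 13.8)² = 113.62².
Subtracting pairs of circle equations eliminates x²+y² and gives linear equations (the radical axes):
247.4 x − 628.6 y = -67641.55
344.4 x − 345.4 y = -42629.61
Solving the 2×2 system: x ≈ -26.2, y ≈ 97.3 km.
Check against A (with the unrounded x, y): √((x + 174.6)²+(y − 158.9)²) = 160.68 ≈ 160.68 km. ✓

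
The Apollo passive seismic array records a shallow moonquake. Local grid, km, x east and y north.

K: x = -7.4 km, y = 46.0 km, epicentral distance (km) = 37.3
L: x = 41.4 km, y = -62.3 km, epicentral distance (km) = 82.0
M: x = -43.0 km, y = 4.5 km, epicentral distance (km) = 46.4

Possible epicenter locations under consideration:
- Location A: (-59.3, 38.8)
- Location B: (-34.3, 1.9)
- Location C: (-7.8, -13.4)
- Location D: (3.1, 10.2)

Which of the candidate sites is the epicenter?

Location D

For each candidate, compare |candidate − station| to the reported distance:
Location A: residuals K 15.1, L 60.7, M 8.4 → max 60.7 km
Location B: residuals K 14.4, L 17.3, M 37.3 → max 37.3 km
Location C: residuals K 22.1, L 12.6, M 6.9 → max 22.1 km
Location D: residuals K 0.0, L 0.0, M 0.1 → max 0.1 km
Only Location D has all residuals ≈ 0.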